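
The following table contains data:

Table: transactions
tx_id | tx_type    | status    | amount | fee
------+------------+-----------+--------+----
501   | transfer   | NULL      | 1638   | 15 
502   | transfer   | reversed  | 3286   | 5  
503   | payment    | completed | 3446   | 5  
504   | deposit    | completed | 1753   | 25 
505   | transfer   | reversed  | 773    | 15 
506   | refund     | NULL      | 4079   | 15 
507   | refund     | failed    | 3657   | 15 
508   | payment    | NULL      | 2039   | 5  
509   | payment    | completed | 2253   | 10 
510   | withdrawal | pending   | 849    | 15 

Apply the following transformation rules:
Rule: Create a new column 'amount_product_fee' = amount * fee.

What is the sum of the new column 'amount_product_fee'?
275150

Step 1: For each record, compute amount * fee
Example calculations:
  1638 * 15 = 24570
  3286 * 5 = 16430
  3446 * 5 = 17230
  ...
Step 2: Sum all derived values
Step 3: Total = 275150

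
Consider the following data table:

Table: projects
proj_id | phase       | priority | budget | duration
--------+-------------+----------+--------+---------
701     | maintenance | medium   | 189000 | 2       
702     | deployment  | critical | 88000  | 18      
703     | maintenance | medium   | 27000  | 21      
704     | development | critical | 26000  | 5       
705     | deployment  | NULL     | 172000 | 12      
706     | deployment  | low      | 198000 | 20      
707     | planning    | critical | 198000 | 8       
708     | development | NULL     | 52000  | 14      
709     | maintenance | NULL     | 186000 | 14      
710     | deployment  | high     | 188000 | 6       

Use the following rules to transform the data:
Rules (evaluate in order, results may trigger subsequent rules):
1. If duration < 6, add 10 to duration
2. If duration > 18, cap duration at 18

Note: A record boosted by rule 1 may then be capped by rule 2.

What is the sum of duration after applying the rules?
135

Step 1: Apply rule 1 to records with duration < 6
  - 2 records get bonus of 10
  - Of these, 0 records then exceed 18 and get capped
Step 2: Apply rule 2 to records with duration > 18
  - 2 records (original) are capped
Step 3: Calculate final sum = 135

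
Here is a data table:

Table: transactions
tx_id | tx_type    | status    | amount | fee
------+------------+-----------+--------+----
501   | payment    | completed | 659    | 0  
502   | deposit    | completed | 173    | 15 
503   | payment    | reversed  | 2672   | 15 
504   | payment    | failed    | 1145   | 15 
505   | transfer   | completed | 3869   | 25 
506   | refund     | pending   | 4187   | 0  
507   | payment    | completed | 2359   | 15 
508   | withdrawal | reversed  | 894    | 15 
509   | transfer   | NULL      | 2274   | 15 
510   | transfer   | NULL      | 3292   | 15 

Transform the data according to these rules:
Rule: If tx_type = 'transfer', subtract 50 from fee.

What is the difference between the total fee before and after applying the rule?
150

Step 1: Original sum of fee = 130
Step 2: 3 records have tx_type = 'transfer'
Step 3: Each affected record changes by -50
Step 4: Total change = 3 × -50 = -150
Step 5: New sum = 130 + -150 = -20
Step 6: Difference = |-20 - 130| = 150
        (Sum decreased by 150)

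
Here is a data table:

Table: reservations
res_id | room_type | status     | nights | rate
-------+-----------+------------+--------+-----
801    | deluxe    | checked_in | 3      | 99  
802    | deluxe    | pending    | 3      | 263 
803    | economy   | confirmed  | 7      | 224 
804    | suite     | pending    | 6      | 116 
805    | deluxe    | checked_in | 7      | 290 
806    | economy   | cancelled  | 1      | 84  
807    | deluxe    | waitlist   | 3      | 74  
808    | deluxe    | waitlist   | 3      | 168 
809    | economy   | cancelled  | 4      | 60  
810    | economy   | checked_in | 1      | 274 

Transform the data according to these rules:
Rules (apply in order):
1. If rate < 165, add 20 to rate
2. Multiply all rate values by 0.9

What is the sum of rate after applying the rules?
1576.8

Step 1: Apply Rule 1 - Add 20 to records with rate < 165
  - 5 records affected: 433 + (5 × 20) = 533
  - Unaffected records: 1219
  - Sum after Rule 1: 1752
Step 2: Apply Rule 2 - Multiply all by 0.9
  - 1752 × 0.9 = 1576.8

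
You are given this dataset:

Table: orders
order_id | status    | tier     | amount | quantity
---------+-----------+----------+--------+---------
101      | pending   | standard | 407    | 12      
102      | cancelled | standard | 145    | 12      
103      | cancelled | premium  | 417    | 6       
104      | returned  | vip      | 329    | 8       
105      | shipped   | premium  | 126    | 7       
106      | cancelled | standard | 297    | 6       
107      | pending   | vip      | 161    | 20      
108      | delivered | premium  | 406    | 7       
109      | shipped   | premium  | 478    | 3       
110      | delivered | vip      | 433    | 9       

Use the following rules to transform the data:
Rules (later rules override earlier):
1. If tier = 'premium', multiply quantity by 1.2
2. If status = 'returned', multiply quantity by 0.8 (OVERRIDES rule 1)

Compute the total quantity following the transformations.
93.0

Step 1: Rule 2 takes priority for records with status = 'returned'
  - 1 records: 8 × 0.8 = 6.4
Step 2: Rule 1 applies to remaining records with tier = 'premium'
  - 4 records: 23 × 1.2 = 27.6
Step 3: Other records unchanged: 59
Step 4: Final sum = 6.4 + 27.6 + 59 = 93.0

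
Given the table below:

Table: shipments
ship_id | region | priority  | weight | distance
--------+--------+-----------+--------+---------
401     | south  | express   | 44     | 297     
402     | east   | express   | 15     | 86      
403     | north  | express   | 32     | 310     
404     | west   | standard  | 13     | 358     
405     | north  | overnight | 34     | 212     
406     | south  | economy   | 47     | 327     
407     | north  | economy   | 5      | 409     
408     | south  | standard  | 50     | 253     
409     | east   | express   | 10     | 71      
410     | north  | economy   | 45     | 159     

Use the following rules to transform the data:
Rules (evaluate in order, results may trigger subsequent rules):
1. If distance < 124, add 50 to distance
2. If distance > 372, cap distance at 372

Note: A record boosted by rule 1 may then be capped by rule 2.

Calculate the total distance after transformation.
2545

Step 1: Apply rule 1 to records with distance < 124
  - 2 records get bonus of 50
  - Of these, 0 records then exceed 372 and get capped
Step 2: Apply rule 2 to records with distance > 372
  - 1 records (original) are capped
Step 3: Calculate final sum = 2545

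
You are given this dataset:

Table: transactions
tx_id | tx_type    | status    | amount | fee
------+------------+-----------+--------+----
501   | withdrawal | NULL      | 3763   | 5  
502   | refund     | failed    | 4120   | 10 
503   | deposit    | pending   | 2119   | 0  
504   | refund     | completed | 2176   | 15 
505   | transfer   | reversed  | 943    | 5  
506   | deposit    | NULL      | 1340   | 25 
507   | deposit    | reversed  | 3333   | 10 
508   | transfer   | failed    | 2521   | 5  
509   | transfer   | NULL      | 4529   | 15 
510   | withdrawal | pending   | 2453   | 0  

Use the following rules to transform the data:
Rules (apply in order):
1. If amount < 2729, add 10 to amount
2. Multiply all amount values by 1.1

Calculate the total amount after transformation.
30092.7

Step 1: Apply Rule 1 - Add 10 to records with amount < 2729
  - 6 records affected: 11552 + (6 × 10) = 11612
  - Unaffected records: 15745
  - Sum after Rule 1: 27357
Step 2: Apply Rule 2 - Multiply all by 1.1
  - 27357 × 1.1 = 30092.7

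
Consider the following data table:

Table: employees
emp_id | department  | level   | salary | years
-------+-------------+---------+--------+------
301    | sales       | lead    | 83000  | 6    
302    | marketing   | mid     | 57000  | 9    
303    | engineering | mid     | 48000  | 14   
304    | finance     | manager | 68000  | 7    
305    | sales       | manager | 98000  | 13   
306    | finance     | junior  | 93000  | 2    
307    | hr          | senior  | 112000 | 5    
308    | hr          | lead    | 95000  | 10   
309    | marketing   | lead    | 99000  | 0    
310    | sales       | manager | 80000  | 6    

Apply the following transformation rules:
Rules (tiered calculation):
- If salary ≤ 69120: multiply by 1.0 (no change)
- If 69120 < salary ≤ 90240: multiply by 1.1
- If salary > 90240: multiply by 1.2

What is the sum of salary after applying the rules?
948700.0

Step 1: Tier 1 (salary ≤ 69120): 3 records, sum = 173000 × 1.0 = 173000.0
Step 2: Tier 2 (69120 < salary ≤ 90240): 2 records, sum = 163000 × 1.1 = 179300.0
Step 3: Tier 3 (salary > 90240): 5 records, sum = 497000 × 1.2 = 596400.0
Step 4: Final sum = 173000.0 + 179300.0 + 596400.0 = 948700.0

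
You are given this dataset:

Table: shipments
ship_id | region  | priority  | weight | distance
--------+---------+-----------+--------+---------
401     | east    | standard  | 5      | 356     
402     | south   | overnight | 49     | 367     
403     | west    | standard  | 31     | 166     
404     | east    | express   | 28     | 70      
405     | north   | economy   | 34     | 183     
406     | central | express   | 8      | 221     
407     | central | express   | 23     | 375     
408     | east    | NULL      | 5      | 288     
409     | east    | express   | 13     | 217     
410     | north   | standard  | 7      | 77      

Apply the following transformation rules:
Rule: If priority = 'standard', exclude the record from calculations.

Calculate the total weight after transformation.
160

Step 1: Identify records where priority = 'standard'
Step 2: The excluded records sum to 43
Step 3: Original total weight = 203
Step 4: Remaining total = 203 - 43 = 160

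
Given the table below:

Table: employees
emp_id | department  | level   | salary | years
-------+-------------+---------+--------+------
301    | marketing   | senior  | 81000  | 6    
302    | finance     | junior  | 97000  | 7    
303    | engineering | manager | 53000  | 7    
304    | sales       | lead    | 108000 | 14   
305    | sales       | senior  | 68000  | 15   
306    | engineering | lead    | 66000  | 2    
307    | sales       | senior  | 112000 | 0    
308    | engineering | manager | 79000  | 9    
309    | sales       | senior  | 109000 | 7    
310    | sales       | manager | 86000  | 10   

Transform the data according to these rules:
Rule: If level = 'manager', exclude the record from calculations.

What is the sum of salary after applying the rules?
641000

Step 1: Identify records where level = 'manager'
Step 2: The excluded records sum to 218000
Step 3: Original total salary = 859000
Step 4: Remaining total = 859000 - 218000 = 641000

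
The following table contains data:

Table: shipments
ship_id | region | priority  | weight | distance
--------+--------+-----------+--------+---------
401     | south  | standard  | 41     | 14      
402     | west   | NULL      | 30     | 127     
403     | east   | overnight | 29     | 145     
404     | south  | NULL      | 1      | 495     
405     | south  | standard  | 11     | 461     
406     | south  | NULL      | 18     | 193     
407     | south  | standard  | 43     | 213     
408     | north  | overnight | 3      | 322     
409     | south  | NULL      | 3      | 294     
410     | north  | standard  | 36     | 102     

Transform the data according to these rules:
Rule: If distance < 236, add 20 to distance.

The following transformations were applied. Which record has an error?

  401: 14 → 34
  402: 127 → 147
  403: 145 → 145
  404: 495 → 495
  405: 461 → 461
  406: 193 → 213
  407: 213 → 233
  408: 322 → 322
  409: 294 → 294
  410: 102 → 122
Record 403 has an error. The correct transformed value should be 165, not 145.

Step 1: Check each record against the rule
Step 2: Record 403 has distance = 145
Step 3: Since 145 < 236, the bonus should have been applied
Step 4: Correct value = 165, but claimed value = 145
Conclusion: Record 403 has the error.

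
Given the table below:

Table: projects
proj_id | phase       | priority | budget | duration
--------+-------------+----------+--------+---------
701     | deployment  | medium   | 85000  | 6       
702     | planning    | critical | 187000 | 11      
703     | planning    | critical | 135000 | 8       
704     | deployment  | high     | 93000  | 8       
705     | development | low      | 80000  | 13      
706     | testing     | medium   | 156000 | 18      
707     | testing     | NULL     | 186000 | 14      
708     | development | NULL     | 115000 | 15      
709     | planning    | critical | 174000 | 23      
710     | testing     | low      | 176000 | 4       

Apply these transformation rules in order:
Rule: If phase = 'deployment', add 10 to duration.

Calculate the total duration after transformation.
140

Step 1: Count records where phase = 'deployment': 2
Step 2: Total bonus added: 2 × 10 = 20
Step 3: Original sum of duration: 120
Step 4: Final sum = 120 + 20 = 140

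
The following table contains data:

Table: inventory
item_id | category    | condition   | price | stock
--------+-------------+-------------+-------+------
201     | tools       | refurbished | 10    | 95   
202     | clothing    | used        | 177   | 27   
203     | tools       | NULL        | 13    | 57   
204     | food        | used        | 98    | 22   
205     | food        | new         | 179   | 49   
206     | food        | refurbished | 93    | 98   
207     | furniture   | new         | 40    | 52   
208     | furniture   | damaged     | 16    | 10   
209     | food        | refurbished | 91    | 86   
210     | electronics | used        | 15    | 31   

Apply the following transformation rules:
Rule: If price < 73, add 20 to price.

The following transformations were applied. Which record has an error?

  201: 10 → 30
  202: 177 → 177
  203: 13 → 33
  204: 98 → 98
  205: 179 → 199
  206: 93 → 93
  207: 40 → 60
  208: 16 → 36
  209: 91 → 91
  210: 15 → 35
Record 205 has an error. The correct transformed value should be 179, not 199.

Step 1: Check each record against the rule
Step 2: Record 205 has price = 179
Step 3: Since 179 >= 73, the bonus should not have been applied
Step 4: Correct value = 179, but claimed value = 199
Conclusion: Record 205 has the error.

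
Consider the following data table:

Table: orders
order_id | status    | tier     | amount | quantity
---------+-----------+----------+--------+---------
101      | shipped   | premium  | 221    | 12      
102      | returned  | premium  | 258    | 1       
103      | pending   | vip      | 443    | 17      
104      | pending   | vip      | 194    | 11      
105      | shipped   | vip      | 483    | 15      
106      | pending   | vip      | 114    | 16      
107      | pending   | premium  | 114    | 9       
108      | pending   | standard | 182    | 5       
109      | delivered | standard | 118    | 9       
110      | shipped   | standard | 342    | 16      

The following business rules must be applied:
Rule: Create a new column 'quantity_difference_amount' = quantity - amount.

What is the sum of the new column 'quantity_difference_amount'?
-2358

Step 1: For each record, compute quantity - amount
Example calculations:
  12 - 221 = -209
  1 - 258 = -257
  17 - 443 = -426
  ...
Step 2: Sum all derived values
Step 3: Total = -2358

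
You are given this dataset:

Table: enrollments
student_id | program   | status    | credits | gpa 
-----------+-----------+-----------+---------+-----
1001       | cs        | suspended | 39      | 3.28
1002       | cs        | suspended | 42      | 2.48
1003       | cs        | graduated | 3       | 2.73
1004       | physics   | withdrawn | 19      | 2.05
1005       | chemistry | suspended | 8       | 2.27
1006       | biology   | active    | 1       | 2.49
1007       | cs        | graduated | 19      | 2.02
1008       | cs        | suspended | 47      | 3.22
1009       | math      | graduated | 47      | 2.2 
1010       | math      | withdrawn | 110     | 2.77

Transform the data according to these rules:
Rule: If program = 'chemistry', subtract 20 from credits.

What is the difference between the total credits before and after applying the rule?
20

Step 1: Original sum of credits = 335
Step 2: 1 records have program = 'chemistry'
Step 3: Each affected record changes by -20
Step 4: Total change = 1 × -20 = -20
Step 5: New sum = 335 + -20 = 315
Step 6: Difference = |315 - 335| = 20
        (Sum decreased by 20)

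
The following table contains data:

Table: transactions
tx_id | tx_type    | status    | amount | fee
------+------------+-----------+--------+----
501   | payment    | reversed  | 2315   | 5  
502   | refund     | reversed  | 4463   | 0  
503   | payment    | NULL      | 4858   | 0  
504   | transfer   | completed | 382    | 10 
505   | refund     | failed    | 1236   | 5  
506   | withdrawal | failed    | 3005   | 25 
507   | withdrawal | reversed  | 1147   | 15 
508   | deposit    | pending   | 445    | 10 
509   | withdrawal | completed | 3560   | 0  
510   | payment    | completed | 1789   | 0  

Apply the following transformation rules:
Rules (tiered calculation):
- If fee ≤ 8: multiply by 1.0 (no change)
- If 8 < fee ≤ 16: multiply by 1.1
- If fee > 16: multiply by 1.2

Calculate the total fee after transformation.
78.5

Step 1: Tier 1 (fee ≤ 8): 6 records, sum = 10 × 1.0 = 10.0
Step 2: Tier 2 (8 < fee ≤ 16): 3 records, sum = 35 × 1.1 = 38.5
Step 3: Tier 3 (fee > 16): 1 records, sum = 25 × 1.2 = 30.0
Step 4: Final sum = 10.0 + 38.5 + 30.0 = 78.5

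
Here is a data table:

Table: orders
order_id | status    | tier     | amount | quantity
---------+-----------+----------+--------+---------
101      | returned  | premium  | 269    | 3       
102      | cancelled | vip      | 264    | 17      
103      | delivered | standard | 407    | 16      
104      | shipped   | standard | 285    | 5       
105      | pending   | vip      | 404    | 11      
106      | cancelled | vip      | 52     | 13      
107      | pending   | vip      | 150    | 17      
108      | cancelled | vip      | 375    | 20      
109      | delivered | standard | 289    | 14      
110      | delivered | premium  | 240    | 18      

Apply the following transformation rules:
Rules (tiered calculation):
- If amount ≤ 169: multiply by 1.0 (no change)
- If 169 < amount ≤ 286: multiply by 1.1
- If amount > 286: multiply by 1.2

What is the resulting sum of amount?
3135.8

Step 1: Tier 1 (amount ≤ 169): 2 records, sum = 202 × 1.0 = 202.0
Step 2: Tier 2 (169 < amount ≤ 286): 4 records, sum = 1058 × 1.1 = 1163.8
Step 3: Tier 3 (amount > 286): 4 records, sum = 1475 × 1.2 = 1770.0
Step 4: Final sum = 202.0 + 1163.8 + 1770.0 = 3135.8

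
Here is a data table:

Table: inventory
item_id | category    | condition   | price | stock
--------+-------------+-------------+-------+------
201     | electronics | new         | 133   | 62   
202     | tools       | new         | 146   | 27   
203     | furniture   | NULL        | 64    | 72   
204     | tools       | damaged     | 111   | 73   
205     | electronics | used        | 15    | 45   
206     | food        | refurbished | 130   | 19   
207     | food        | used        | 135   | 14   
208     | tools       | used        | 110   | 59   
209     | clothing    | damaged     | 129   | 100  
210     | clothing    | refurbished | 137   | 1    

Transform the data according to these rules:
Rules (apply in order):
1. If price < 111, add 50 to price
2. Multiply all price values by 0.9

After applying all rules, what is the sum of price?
1134.0

Step 1: Apply Rule 1 - Add 50 to records with price < 111
  - 3 records affected: 189 + (3 × 50) = 339
  - Unaffected records: 921
  - Sum after Rule 1: 1260
Step 2: Apply Rule 2 - Multiply all by 0.9
  - 1260 × 0.9 = 1134.0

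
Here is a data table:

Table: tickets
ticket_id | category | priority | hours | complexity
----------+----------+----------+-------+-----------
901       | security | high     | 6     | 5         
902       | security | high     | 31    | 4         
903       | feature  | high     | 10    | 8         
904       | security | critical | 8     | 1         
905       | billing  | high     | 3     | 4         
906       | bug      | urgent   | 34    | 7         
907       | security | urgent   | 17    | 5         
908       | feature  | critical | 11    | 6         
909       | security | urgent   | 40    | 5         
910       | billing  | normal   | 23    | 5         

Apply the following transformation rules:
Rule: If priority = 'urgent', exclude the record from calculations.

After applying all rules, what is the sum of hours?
92

Step 1: Identify records where priority = 'urgent'
Step 2: The excluded records sum to 91
Step 3: Original total hours = 183
Step 4: Remaining total = 183 - 91 = 92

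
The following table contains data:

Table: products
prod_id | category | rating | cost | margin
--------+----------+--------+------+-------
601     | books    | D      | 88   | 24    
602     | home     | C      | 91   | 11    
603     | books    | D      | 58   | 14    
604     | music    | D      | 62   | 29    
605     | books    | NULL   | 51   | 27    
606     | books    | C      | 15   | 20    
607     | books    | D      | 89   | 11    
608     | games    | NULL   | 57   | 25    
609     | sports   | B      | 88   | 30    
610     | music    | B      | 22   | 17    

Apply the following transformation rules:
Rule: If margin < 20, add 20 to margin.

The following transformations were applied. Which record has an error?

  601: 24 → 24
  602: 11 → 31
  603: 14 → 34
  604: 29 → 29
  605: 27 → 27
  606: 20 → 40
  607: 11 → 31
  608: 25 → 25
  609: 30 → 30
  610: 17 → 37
Record 606 has an error. The correct transformed value should be 20, not 40.

Step 1: Check each record against the rule
Step 2: Record 606 has margin = 20
Step 3: Since 20 >= 20, the bonus should not have been applied
Step 4: Correct value = 20, but claimed value = 40
Conclusion: Record 606 has the error.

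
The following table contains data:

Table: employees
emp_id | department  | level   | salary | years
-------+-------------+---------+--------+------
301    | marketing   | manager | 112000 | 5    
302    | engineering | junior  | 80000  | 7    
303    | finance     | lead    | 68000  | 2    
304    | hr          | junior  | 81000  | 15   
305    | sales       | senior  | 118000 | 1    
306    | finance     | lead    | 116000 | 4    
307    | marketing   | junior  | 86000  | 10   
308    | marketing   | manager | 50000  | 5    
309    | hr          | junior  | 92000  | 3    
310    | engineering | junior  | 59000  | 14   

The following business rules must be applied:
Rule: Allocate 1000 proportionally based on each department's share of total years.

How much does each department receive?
engineering: 318.18, finance: 90.91, hr: 272.73, marketing: 303.03, sales: 15.15

Step 1: Calculate total years = 66
Step 2: Calculate each department's proportion:
  engineering: 21/66 = 31.82% → 318.18
  finance: 6/66 = 9.09% → 90.91
  hr: 18/66 = 27.27% → 272.73
  marketing: 20/66 = 30.30% → 303.03
  sales: 1/66 = 1.52% → 15.15
Step 3: Verify: sum of allocations ≈ 1000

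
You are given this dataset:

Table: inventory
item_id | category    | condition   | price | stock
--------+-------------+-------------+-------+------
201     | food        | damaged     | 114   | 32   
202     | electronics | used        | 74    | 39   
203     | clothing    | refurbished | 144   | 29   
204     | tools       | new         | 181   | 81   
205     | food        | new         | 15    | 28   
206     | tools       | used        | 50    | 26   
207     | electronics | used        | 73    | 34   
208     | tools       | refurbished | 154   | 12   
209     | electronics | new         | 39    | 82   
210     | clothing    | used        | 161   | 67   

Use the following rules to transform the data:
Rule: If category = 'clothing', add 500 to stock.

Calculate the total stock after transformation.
1430

Step 1: Count records where category = 'clothing': 2
Step 2: Total bonus added: 2 × 500 = 1000
Step 3: Original sum of stock: 430
Step 4: Final sum = 430 + 1000 = 1430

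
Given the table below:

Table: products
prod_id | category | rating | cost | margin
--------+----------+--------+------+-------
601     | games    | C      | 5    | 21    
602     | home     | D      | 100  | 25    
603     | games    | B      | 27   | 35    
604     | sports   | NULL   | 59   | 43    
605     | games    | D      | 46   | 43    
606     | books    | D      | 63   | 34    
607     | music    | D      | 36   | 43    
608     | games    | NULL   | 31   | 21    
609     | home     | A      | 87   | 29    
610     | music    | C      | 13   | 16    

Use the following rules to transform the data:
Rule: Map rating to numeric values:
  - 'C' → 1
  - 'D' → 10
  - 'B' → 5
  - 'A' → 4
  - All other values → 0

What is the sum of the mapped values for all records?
51

Step 1: Apply mapping to each record
Step 2: Count by status:
  'C': 2 records × 1 = 2
  'D': 4 records × 10 = 40
  'B': 1 records × 5 = 5
  'A': 1 records × 4 = 4
Step 3: Sum all mapped values = 51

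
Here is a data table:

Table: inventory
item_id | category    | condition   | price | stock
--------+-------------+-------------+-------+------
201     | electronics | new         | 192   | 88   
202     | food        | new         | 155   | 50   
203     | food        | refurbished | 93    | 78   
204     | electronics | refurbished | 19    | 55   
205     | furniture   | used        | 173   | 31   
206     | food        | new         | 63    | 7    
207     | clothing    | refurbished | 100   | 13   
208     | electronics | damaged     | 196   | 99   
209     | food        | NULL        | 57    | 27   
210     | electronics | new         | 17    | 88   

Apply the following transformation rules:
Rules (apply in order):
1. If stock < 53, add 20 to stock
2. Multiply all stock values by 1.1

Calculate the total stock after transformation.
699.6

Step 1: Apply Rule 1 - Add 20 to records with stock < 53
  - 5 records affected: 128 + (5 × 20) = 228
  - Unaffected records: 408
  - Sum after Rule 1: 636
Step 2: Apply Rule 2 - Multiply all by 1.1
  - 636 × 1.1 = 699.6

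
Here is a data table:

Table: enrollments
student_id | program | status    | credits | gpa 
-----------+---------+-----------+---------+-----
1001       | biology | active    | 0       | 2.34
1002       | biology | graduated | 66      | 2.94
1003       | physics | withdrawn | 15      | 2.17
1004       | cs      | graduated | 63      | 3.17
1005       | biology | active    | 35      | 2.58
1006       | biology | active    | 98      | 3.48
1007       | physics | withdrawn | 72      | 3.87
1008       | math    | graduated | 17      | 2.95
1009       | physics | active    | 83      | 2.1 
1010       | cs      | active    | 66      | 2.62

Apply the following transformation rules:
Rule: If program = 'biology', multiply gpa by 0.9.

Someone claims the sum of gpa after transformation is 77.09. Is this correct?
No, the correct result is 27.09.

Step 1: Calculate the correct sum after transformation
Step 2: Apply multiplier 0.9 to records where program = 'biology'
Step 3: Correct result = 27.09
Step 4: Claimed result = 77.09
Step 5: 27.09 ≠ 77.09
Conclusion: The claimed result is incorrect. The correct answer is 27.09.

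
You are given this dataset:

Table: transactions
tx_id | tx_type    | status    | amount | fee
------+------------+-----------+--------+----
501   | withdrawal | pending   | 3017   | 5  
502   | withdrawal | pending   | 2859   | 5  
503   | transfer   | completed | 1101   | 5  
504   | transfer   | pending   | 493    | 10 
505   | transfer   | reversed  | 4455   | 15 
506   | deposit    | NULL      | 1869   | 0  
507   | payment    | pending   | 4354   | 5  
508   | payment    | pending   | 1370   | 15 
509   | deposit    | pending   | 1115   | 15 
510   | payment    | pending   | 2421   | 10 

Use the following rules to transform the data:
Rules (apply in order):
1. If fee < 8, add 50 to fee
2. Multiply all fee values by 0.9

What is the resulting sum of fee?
301.5

Step 1: Apply Rule 1 - Add 50 to records with fee < 8
  - 5 records affected: 20 + (5 × 50) = 270
  - Unaffected records: 65
  - Sum after Rule 1: 335
Step 2: Apply Rule 2 - Multiply all by 0.9
  - 335 × 0.9 = 301.5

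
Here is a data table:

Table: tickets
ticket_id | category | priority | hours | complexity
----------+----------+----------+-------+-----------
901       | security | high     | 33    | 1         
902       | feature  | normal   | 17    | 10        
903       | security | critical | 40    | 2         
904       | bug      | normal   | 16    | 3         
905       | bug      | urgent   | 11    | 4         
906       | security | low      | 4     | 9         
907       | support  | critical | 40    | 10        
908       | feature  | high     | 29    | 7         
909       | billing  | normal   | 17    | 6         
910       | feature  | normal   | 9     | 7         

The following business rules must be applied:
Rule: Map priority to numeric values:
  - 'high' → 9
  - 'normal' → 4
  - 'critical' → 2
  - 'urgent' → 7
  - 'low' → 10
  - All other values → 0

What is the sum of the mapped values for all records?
55

Step 1: Apply mapping to each record
Step 2: Count by status:
  'high': 2 records × 9 = 18
  'normal': 4 records × 4 = 16
  'critical': 2 records × 2 = 4
  'urgent': 1 records × 7 = 7
  'low': 1 records × 10 = 10
Step 3: Sum all mapped values = 55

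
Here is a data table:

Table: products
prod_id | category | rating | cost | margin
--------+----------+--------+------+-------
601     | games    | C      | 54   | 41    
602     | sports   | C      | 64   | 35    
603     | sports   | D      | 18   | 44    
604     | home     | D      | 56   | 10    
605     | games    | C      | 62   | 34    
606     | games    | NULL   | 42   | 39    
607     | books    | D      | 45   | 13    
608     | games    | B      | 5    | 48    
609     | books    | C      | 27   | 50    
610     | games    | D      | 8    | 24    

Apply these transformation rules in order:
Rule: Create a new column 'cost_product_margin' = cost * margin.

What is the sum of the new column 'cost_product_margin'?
11919

Step 1: For each record, compute cost * margin
Example calculations:
  54 * 41 = 2214
  64 * 35 = 2240
  18 * 44 = 792
  ...
Step 2: Sum all derived values
Step 3: Total = 11919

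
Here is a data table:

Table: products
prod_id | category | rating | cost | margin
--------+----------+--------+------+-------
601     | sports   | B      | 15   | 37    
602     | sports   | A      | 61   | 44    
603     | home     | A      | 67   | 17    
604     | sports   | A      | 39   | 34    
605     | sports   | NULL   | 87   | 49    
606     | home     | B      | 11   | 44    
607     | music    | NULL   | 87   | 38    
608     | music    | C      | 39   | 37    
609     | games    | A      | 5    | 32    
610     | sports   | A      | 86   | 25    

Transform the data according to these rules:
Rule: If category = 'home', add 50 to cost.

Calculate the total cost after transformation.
597

Step 1: Count records where category = 'home': 2
Step 2: Total bonus added: 2 × 50 = 100
Step 3: Original sum of cost: 497
Step 4: Final sum = 497 + 100 = 597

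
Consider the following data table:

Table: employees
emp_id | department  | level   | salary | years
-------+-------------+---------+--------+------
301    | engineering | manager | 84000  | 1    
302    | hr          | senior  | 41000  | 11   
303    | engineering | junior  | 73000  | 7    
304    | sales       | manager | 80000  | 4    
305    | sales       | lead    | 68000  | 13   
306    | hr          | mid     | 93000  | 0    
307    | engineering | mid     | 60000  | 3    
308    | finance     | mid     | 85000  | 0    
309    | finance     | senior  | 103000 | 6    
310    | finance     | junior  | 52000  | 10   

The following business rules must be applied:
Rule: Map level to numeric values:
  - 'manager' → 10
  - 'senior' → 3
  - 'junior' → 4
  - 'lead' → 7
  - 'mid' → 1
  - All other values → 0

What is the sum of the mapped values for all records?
44

Step 1: Apply mapping to each record
Step 2: Count by status:
  'manager': 2 records × 10 = 20
  'senior': 2 records × 3 = 6
  'junior': 2 records × 4 = 8
  'lead': 1 records × 7 = 7
  'mid': 3 records × 1 = 3
Step 3: Sum all mapped values = 44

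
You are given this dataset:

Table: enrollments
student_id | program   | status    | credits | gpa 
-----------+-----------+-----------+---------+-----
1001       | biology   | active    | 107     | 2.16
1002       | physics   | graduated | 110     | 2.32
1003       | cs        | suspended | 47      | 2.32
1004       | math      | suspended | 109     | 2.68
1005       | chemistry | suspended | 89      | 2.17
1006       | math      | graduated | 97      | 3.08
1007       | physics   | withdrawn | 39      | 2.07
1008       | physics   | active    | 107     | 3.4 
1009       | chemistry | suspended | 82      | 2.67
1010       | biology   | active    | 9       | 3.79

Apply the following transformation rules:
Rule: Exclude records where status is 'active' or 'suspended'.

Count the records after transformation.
3

Step 1: Count records to exclude
  - 3 (active) + 4 (suspended) = 7 records
Step 2: Total records: 10
Step 3: Remaining = 10 - 7 = 3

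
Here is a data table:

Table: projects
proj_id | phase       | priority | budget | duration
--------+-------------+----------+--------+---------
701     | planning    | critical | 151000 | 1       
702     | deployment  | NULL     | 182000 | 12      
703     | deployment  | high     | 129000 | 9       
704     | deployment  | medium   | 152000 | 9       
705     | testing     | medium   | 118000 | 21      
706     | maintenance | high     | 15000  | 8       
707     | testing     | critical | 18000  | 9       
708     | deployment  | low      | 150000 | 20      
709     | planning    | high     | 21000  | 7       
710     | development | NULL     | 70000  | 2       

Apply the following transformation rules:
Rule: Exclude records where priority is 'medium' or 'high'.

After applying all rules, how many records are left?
5

Step 1: Count records to exclude
  - 2 (medium) + 3 (high) = 5 records
Step 2: Total records: 10
Step 3: Remaining = 10 - 5 = 5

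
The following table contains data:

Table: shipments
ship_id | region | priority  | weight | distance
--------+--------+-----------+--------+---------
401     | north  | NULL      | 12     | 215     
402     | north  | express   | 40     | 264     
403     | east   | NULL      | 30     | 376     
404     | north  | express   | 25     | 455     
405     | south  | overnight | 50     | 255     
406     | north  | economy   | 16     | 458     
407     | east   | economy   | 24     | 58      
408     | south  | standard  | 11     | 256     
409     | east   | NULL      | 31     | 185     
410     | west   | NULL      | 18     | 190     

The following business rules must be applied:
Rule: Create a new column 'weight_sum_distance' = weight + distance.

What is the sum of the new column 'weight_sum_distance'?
2969

Step 1: For each record, compute weight + distance
Example calculations:
  12 + 215 = 227
  40 + 264 = 304
  30 + 376 = 406
  ...
Step 2: Sum all derived values
Step 3: Total = 2969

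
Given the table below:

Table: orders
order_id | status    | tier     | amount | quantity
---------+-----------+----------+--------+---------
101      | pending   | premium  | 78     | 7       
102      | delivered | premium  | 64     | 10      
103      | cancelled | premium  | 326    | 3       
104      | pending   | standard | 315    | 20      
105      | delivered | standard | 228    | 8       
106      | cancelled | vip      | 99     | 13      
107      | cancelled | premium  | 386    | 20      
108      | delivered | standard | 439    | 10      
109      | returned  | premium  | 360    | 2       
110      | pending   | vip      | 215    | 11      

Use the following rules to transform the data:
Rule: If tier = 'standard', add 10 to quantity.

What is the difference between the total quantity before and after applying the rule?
30

Step 1: Original sum of quantity = 104
Step 2: 3 records have tier = 'standard'
Step 3: Each affected record changes by 10
Step 4: Total change = 3 × 10 = 30
Step 5: New sum = 104 + 30 = 134
Step 6: Difference = |134 - 104| = 30
        (Sum increased by 30)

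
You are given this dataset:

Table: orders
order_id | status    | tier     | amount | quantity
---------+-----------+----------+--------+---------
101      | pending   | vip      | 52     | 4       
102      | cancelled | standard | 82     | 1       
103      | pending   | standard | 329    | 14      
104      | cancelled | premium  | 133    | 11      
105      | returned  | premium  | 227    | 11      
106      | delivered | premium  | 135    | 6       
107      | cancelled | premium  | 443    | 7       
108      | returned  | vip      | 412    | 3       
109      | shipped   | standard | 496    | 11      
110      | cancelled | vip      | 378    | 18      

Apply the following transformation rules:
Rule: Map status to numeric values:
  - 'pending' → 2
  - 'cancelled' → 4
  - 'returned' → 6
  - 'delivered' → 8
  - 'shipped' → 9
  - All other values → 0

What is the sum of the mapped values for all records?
49

Step 1: Apply mapping to each record
Step 2: Count by status:
  'pending': 2 records × 2 = 4
  'cancelled': 4 records × 4 = 16
  'returned': 2 records × 6 = 12
  'delivered': 1 records × 8 = 8
  'shipped': 1 records × 9 = 9
Step 3: Sum all mapped values = 49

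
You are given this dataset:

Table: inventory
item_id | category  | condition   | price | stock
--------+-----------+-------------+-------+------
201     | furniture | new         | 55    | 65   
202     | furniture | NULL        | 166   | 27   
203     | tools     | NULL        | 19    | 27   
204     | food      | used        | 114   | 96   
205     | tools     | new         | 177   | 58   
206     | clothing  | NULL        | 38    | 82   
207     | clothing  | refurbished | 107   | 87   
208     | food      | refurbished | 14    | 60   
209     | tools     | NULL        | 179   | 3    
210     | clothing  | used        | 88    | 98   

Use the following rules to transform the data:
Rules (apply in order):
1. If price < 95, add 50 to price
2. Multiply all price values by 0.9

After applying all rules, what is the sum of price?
1086.3

Step 1: Apply Rule 1 - Add 50 to records with price < 95
  - 5 records affected: 214 + (5 × 50) = 464
  - Unaffected records: 743
  - Sum after Rule 1: 1207
Step 2: Apply Rule 2 - Multiply all by 0.9
  - 1207 × 0.9 = 1086.3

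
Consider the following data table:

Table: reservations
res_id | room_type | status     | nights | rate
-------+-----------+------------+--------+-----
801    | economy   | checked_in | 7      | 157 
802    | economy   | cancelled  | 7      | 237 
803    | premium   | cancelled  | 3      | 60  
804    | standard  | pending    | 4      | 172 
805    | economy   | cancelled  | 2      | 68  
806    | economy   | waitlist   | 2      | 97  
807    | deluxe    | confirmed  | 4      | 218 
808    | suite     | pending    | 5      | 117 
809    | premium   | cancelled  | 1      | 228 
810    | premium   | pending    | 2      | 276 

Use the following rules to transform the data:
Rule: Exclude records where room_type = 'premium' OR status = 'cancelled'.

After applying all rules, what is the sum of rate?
761

Step 1: Find records where room_type = 'premium' OR status = 'cancelled'
Step 2: 5 records match, summing to 869
Step 3: Original sum: 1630
Step 4: Remaining sum = 1630 - 869 = 761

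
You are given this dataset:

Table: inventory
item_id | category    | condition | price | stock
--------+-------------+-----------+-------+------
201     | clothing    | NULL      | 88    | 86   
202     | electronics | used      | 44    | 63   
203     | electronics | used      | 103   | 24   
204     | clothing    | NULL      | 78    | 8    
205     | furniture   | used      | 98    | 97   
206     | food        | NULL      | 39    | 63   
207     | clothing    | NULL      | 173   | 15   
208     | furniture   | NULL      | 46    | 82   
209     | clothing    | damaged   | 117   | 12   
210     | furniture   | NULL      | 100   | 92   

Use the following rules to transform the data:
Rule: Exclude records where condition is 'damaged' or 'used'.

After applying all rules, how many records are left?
6

Step 1: Count records to exclude
  - 1 (damaged) + 3 (used) = 4 records
Step 2: Total records: 10
Step 3: Remaining = 10 - 4 = 6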